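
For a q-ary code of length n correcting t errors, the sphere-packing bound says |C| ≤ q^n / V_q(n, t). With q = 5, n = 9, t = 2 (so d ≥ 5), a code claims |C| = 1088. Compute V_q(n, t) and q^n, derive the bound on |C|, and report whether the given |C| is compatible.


V_q(n, t) = 613, q^n = 1953125, Hamming bound = 3186, |C| = 1088 ≤ bound (satisfied).

Step 1: Compute V_q(n, t) = Σ_{j=0}^2 C(n, j) (q−1)^j.
  j = 0: C(9,0)·(4)^0 = 1·1 = 1.
  j = 1: C(9,1)·(4)^1 = 9·4 = 36.
  j = 2: C(9,2)·(4)^2 = 36·16 = 576.
  V_q(n, t) = 1 + 36 + 576 = 613.
Step 2: q^n = 5^9 = 1953125.
Step 3: Hamming bound ⌊q^n / V_q(n,t)⌋ = ⌊1953125/613⌋ = 3186.
Step 4: Compare |C| = 1088 to 3186: satisfied.
The claimed |C| lies below the Hamming bound.


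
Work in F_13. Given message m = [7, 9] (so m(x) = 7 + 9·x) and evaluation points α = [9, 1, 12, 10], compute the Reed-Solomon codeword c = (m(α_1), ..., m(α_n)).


c = [10, 3, 11, 6]

Message polynomial: m(x) = 7 + 9·x (mod 13).
For each evaluation point α_i, compute m(α_i) mod 13:
  α_1 = 9: Horner steps 9 → 10, so m(9) = 10.
  α_2 = 1: Horner steps 9 → 3, so m(1) = 3.
  α_3 = 12: Horner steps 9 → 11, so m(12) = 11.
  α_4 = 10: Horner steps 9 → 6, so m(10) = 6.
Codeword c = [10, 3, 11, 6] ∈ F_13^4.


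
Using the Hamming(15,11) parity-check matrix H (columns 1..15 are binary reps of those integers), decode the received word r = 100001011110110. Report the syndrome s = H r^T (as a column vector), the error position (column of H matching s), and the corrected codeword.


s = (0, 1, 0, 0)^T, error position = 4, corrected codeword c = 100101011110110

Compute s = H r^T mod 2 one row at a time:
  s_1 = 1 + 1 + 1 + 1 + 0 + 1 + 1 + 0 = 6 ≡ 0 (mod 2).
  s_2 = 0 + 0 + 1 + 0 + 0 + 1 + 1 + 0 = 3 ≡ 1 (mod 2).
  s_3 = 0 + 0 + 1 + 0 + 1 + 1 + 1 + 0 = 4 ≡ 0 (mod 2).
  s_4 = 1 + 0 + 0 + 0 + 1 + 1 + 1 + 0 = 4 ≡ 0 (mod 2).
s = (0, 1, 0, 0)^T — this equals column 4 of H (binary 0100), so error is at position 4.
Correct: flip bit 4 of r = 100001011110110 to get c = 100101011110110.


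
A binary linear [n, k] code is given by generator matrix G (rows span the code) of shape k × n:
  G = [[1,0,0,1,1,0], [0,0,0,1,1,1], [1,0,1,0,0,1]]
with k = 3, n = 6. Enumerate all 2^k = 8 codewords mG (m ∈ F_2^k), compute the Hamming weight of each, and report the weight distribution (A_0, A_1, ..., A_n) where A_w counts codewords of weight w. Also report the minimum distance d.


Weight distribution: A_0 = 1, A_1 = 1, A_2 = 1, A_3 = 3, A_4 = 2. Minimum distance d = 1.

Enumerate all 2^3 = 8 messages m ∈ F_2^3.
For each, compute codeword c = mG in F_2^6, then tally its weight.
  m = 000 → c = 000000, weight = 0.
  m = 100 → c = 100110, weight = 3.
  m = 010 → c = 000111, weight = 3.
  m = 110 → c = 100001, weight = 2.
  m = 001 → c = 101001, weight = 3.
  m = 101 → c = 001111, weight = 4.
  m = 011 → c = 101110, weight = 4.
  m = 111 → c = 001000, weight = 1.
Tally weights:
  weight 0: 1 codewords.
  weight 1: 1 codewords.
  weight 2: 1 codewords.
  weight 3: 3 codewords.
  weight 4: 2 codewords.
Minimum distance d = smallest w > 0 with A_w > 0 = 1.
Sanity: Σ A_w = 8 = 2^3 = 8 ✓.


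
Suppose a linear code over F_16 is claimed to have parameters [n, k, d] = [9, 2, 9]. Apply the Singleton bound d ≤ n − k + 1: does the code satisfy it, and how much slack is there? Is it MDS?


Singleton RHS = n − k + 1 = 8, slack = -1, bound violated (no such code; not MDS).

Singleton bound: d ≤ n − k + 1.
Here n = 9, k = 2, so n − k + 1 = 8.
Given d = 9, check d ≤ 8: NO.
Slack = (n − k + 1) − d = -1.
The slack is negative: d = 9 exceeds n − k + 1 = 8 by 1, so the Singleton bound is violated and no linear [9, 2, 9]_16 code can exist. In particular it is not MDS (MDS requires d = n − k + 1 exactly).
Description: the claimed parameters are [9, 2, 9]_16; such a code would be impossible (violates the Singleton bound).


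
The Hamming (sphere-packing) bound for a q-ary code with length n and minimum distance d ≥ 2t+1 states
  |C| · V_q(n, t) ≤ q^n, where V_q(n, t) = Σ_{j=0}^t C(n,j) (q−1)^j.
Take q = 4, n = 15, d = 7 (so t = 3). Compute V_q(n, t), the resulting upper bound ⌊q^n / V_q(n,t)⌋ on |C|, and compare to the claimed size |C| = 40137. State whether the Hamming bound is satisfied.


V_q(n, t) = 13276, q^n = 1073741824, Hamming bound = 80878, |C| = 40137 ≤ bound (satisfied).

Step 1: Compute V_q(n, t) = Σ_{j=0}^3 C(n, j) (q−1)^j.
  j = 0: C(15,0)·(3)^0 = 1·1 = 1.
  j = 1: C(15,1)·(3)^1 = 15·3 = 45.
  j = 2: C(15,2)·(3)^2 = 105·9 = 945.
  j = 3: C(15,3)·(3)^3 = 455·27 = 12285.
  V_q(n, t) = 1 + 45 + 945 + 12285 = 13276.
Step 2: q^n = 4^15 = 1073741824.
Step 3: Hamming bound ⌊q^n / V_q(n,t)⌋ = ⌊1073741824/13276⌋ = 80878.
Step 4: Compare |C| = 40137 to 80878: satisfied.
The claimed |C| lies below the Hamming bound.


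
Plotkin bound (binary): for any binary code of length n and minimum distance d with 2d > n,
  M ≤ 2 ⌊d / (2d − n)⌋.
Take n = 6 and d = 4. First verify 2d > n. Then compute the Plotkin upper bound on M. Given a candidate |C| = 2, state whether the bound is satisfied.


Plotkin bound M ≤ 4; given |C| = 2 ≤ bound (satisfied).

Check applicability: 2d = 8, n = 6.
2d − n = 2 > 0, so Plotkin applies.
Compute d/(2d−n) = 4/2 ≈ 2.0000.
⌊d/(2d−n)⌋ = 2.
Plotkin bound: M ≤ 2·2 = 4.
Given |C| = 2, check: satisfied.
This |C| is below the Plotkin bound.


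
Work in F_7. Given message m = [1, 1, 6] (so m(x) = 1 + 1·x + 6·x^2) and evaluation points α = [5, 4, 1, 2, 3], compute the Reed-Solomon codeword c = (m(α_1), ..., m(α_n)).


c = [2, 3, 1, 6, 2]

Message polynomial: m(x) = 1 + 1·x + 6·x^2 (mod 7).
For each evaluation point α_i, compute m(α_i) mod 7:
  α_1 = 5: Horner steps 6 → 3 → 2, so m(5) = 2.
  α_2 = 4: Horner steps 6 → 4 → 3, so m(4) = 3.
  α_3 = 1: Horner steps 6 → 0 → 1, so m(1) = 1.
  α_4 = 2: Horner steps 6 → 6 → 6, so m(2) = 6.
  α_5 = 3: Horner steps 6 → 5 → 2, so m(3) = 2.
Codeword c = [2, 3, 1, 6, 2] ∈ F_7^5.


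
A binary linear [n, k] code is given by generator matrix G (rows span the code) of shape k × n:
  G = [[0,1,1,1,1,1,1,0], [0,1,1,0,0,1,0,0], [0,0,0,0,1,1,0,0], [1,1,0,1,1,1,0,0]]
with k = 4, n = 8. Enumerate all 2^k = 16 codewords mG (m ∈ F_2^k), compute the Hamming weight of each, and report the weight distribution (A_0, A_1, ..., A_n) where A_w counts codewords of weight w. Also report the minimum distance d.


Weight distribution: A_0 = 1, A_2 = 1, A_3 = 6, A_4 = 5, A_5 = 2, A_6 = 1. Minimum distance d = 2.

Enumerate all 2^4 = 16 messages m ∈ F_2^4.
For each, compute codeword c = mG in F_2^8, then tally its weight.
  m = 0000 → c = 00000000, weight = 0.
  m = 1000 → c = 01111110, weight = 6.
  m = 0100 → c = 01100100, weight = 3.
  m = 1100 → c = 00011010, weight = 3.
  m = 0010 → c = 00001100, weight = 2.
  m = 1010 → c = 01110010, weight = 4.
  m = 0110 → c = 01101000, weight = 3.
  m = 1110 → c = 00010110, weight = 3.
  m = 0001 → c = 11011100, weight = 5.
  m = 1001 → c = 10100010, weight = 3.
  m = 0101 → c = 10111000, weight = 4.
  m = 1101 → c = 11000110, weight = 4.
  m = 0011 → c = 11010000, weight = 3.
  m = 1011 → c = 10101110, weight = 5.
  m = 0111 → c = 10110100, weight = 4.
  m = 1111 → c = 11001010, weight = 4.
Tally weights:
  weight 0: 1 codewords.
  weight 2: 1 codewords.
  weight 3: 6 codewords.
  weight 4: 5 codewords.
  weight 5: 2 codewords.
  weight 6: 1 codewords.
Minimum distance d = smallest w > 0 with A_w > 0 = 2.
Sanity: Σ A_w = 16 = 2^4 = 16 ✓.


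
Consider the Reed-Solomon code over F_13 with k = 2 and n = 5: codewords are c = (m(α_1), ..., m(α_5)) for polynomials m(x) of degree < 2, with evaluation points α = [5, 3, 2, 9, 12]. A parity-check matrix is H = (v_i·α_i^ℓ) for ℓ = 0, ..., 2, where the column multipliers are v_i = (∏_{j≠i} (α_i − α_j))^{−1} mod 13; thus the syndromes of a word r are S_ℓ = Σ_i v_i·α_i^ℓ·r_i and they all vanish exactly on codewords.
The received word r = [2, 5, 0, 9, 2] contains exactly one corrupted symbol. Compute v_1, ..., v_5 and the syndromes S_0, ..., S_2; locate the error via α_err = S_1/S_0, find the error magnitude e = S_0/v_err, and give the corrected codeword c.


S = (6, 7, 6), error at position 5, error magnitude e = 4, c = [2, 5, 0, 9, 11].

Step 1: column multipliers v_i = (∏_{j≠i}(α_i − α_j))^{−1} mod 13.
  i = 1 (α = 5): (5−3)(5−2)(5−9)(5−12) = 2·3·(−4)·(−7) = 168 ≡ 12, so v_1 = 12^{−1} = 12 (mod 13).
  i = 2 (α = 3): (3−5)(3−2)(3−9)(3−12) = (−2)·1·(−6)·(−9) = −108 ≡ 9, so v_2 = 9^{−1} = 3 (mod 13).
  i = 3 (α = 2): (2−5)(2−3)(2−9)(2−12) = (−3)·(−1)·(−7)·(−10) = 210 ≡ 2, so v_3 = 2^{−1} = 7 (mod 13).
  i = 4 (α = 9): (9−5)(9−3)(9−2)(9−12) = 4·6·7·(−3) = −504 ≡ 3, so v_4 = 3^{−1} = 9 (mod 13).
  i = 5 (α = 12): (12−5)(12−3)(12−2)(12−9) = 7·9·10·3 = 1890 ≡ 5, so v_5 = 5^{−1} = 8 (mod 13).
  v = [12, 3, 7, 9, 8].
Step 2: syndromes of r = [2, 5, 0, 9, 2] (all sums mod 13).
  S_0 = Σ v_i r_i = 12·2 + 3·5 + 7·0 + 9·9 + 8·2 = 136 ≡ 6.
  S_1 = Σ v_i α_i r_i = 12·5·2 + 3·3·5 + 7·2·0 + 9·9·9 + 8·12·2 = 1086 ≡ 7.
  α_i^2 mod 13 = [12, 9, 4, 3, 1].
  S_2 = Σ v_i α_i^2 r_i = 12·12·2 + 3·9·5 + 7·4·0 + 9·3·9 + 8·1·2 = 682 ≡ 6.
  S = (6, 7, 6) ≠ 0, so r is not a codeword (an error is present).
Step 3: locate the error. For a single error e at position i, S_ℓ = v_i·e·α_i^ℓ, so α_err = S_1/S_0.
  S_0^{−1} = 6^{−1} = 11 (mod 13), so α_err = 7·11 = 77 ≡ 12 = α_5. Error position i = 5.
  Consistency check: S_2/S_1 = 6·2 = 12 ≡ 12 = α_err ✓ (single-error assumption holds).
Step 4: error magnitude e = S_0/v_5 = S_0·∏_{j≠5}(α_5 − α_j) = 6·5 = 30 ≡ 4 (mod 13).
Step 5: correct position 5: c_5 = r_5 − e = 2 − 4 ≡ 11 (mod 13). Hence c = [2, 5, 0, 9, 11].
  Check: interpolating c through the α_i gives m(x) = 3 + 5·x (degree < 2) with m(α_i) = c_i for every i, so c is indeed a codeword.


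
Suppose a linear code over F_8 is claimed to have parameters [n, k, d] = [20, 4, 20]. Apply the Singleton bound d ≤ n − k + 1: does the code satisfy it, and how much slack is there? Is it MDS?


Singleton RHS = n − k + 1 = 17, slack = -3, bound violated (no such code; not MDS).

Singleton bound: d ≤ n − k + 1.
Here n = 20, k = 4, so n − k + 1 = 17.
Given d = 20, check d ≤ 17: NO.
Slack = (n − k + 1) − d = -3.
The slack is negative: d = 20 exceeds n − k + 1 = 17 by 3, so the Singleton bound is violated and no linear [20, 4, 20]_8 code can exist. In particular it is not MDS (MDS requires d = n − k + 1 exactly).
Description: the claimed parameters are [20, 4, 20]_8; such a code would be impossible (violates the Singleton bound).


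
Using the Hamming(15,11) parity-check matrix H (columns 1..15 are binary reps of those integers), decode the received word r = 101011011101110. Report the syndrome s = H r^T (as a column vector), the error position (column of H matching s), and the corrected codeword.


s = (0, 1, 0, 1)^T, error position = 5, corrected codeword c = 101001011101110

Compute s = H r^T mod 2 one row at a time:
  s_1 = 1 + 1 + 1 + 0 + 1 + 1 + 1 + 0 = 6 ≡ 0 (mod 2).
  s_2 = 0 + 1 + 1 + 0 + 1 + 1 + 1 + 0 = 5 ≡ 1 (mod 2).
  s_3 = 0 + 1 + 1 + 0 + 1 + 0 + 1 + 0 = 4 ≡ 0 (mod 2).
  s_4 = 1 + 1 + 1 + 0 + 1 + 0 + 1 + 0 = 5 ≡ 1 (mod 2).
s = (0, 1, 0, 1)^T — this equals column 5 of H (binary 0101), so error is at position 5.
Correct: flip bit 5 of r = 101011011101110 to get c = 101001011101110.


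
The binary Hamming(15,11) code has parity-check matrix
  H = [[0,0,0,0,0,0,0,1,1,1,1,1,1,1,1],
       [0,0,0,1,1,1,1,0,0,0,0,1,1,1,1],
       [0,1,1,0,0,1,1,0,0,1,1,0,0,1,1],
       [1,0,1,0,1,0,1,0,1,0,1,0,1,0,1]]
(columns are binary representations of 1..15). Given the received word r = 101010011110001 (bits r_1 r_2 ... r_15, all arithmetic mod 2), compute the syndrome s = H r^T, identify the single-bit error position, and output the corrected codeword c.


s = (1, 0, 0, 0)^T, error position = 8, corrected codeword c = 101010001110001

Compute s = H r^T mod 2 one row at a time:
  s_1 = 1 + 1 + 1 + 1 + 0 + 0 + 0 + 1 = 5 ≡ 1 (mod 2).
  s_2 = 0 + 1 + 0 + 0 + 0 + 0 + 0 + 1 = 2 ≡ 0 (mod 2).
  s_3 = 0 + 1 + 0 + 0 + 1 + 1 + 0 + 1 = 4 ≡ 0 (mod 2).
  s_4 = 1 + 1 + 1 + 0 + 1 + 1 + 0 + 1 = 6 ≡ 0 (mod 2).
s = (1, 0, 0, 0)^T — this equals column 8 of H (binary 1000), so error is at position 8.
Correct: flip bit 8 of r = 101010011110001 to get c = 101010001110001.


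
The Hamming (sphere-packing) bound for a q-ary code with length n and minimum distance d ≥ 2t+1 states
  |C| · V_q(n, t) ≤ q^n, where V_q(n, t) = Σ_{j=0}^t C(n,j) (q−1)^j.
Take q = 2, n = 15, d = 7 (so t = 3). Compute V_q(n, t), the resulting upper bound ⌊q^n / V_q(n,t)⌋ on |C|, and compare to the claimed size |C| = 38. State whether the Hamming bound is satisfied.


V_q(n, t) = 576, q^n = 32768, Hamming bound = 56, |C| = 38 ≤ bound (satisfied).

Step 1: Compute V_q(n, t) = Σ_{j=0}^3 C(n, j) (q−1)^j.
  j = 0: C(15,0)·(1)^0 = 1·1 = 1.
  j = 1: C(15,1)·(1)^1 = 15·1 = 15.
  j = 2: C(15,2)·(1)^2 = 105·1 = 105.
  j = 3: C(15,3)·(1)^3 = 455·1 = 455.
  V_q(n, t) = 1 + 15 + 105 + 455 = 576.
Step 2: q^n = 2^15 = 32768.
Step 3: Hamming bound ⌊q^n / V_q(n,t)⌋ = ⌊32768/576⌋ = 56.
Step 4: Compare |C| = 38 to 56: satisfied.
The claimed |C| lies below the Hamming bound.


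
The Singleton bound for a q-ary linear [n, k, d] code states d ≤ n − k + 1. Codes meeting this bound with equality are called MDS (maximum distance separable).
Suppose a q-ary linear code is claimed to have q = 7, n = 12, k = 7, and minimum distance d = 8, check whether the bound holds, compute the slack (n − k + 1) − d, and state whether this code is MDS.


Singleton RHS = n − k + 1 = 6, slack = -2, bound violated (no such code; not MDS).

Singleton bound: d ≤ n − k + 1.
Here n = 12, k = 7, so n − k + 1 = 6.
Given d = 8, check d ≤ 6: NO.
Slack = (n − k + 1) − d = -2.
The slack is negative: d = 8 exceeds n − k + 1 = 6 by 2, so the Singleton bound is violated and no linear [12, 7, 8]_7 code can exist. In particular it is not MDS (MDS requires d = n − k + 1 exactly).
Description: the claimed parameters are [12, 7, 8]_7; such a code would be impossible (violates the Singleton bound).


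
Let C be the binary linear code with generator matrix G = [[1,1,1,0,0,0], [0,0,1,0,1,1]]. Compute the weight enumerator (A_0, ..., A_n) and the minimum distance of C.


Weight distribution: A_0 = 1, A_3 = 2, A_4 = 1. Minimum distance d = 3.

Enumerate all 2^2 = 4 messages m ∈ F_2^2.
For each, compute codeword c = mG in F_2^6, then tally its weight.
  m = 00 → c = 000000, weight = 0.
  m = 10 → c = 111000, weight = 3.
  m = 01 → c = 001011, weight = 3.
  m = 11 → c = 110011, weight = 4.
Tally weights:
  weight 0: 1 codewords.
  weight 3: 2 codewords.
  weight 4: 1 codewords.
Minimum distance d = smallest w > 0 with A_w > 0 = 3.
Sanity: Σ A_w = 4 = 2^2 = 4 ✓.


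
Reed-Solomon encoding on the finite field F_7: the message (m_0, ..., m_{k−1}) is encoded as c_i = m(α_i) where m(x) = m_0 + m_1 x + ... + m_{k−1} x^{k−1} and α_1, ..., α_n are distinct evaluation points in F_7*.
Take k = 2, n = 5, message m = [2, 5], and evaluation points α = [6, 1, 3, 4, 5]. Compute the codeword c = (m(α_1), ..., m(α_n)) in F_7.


c = [4, 0, 3, 1, 6]

Message polynomial: m(x) = 2 + 5·x (mod 7).
For each evaluation point α_i, compute m(α_i) mod 7:
  α_1 = 6: Horner steps 5 → 4, so m(6) = 4.
  α_2 = 1: Horner steps 5 → 0, so m(1) = 0.
  α_3 = 3: Horner steps 5 → 3, so m(3) = 3.
  α_4 = 4: Horner steps 5 → 1, so m(4) = 1.
  α_5 = 5: Horner steps 5 → 6, so m(5) = 6.
Codeword c = [4, 0, 3, 1, 6] ∈ F_7^5.


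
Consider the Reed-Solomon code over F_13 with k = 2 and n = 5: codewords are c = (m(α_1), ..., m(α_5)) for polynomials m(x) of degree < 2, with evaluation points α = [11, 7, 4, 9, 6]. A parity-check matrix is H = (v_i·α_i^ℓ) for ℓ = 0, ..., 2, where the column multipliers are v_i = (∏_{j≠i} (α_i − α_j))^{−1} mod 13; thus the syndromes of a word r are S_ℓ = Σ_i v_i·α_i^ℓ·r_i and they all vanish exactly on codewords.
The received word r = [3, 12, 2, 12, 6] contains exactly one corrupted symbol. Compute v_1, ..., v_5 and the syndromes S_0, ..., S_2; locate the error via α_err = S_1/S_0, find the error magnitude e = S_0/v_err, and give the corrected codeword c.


S = (11, 12, 6), error at position 2, error magnitude e = 4, c = [3, 8, 2, 12, 6].

Step 1: column multipliers v_i = (∏_{j≠i}(α_i − α_j))^{−1} mod 13.
  i = 1 (α = 11): (11−7)(11−4)(11−9)(11−6) = 4·7·2·5 = 280 ≡ 7, so v_1 = 7^{−1} = 2 (mod 13).
  i = 2 (α = 7): (7−11)(7−4)(7−9)(7−6) = (−4)·3·(−2)·1 = 24 ≡ 11, so v_2 = 11^{−1} = 6 (mod 13).
  i = 3 (α = 4): (4−11)(4−7)(4−9)(4−6) = (−7)·(−3)·(−5)·(−2) = 210 ≡ 2, so v_3 = 2^{−1} = 7 (mod 13).
  i = 4 (α = 9): (9−11)(9−7)(9−4)(9−6) = (−2)·2·5·3 = −60 ≡ 5, so v_4 = 5^{−1} = 8 (mod 13).
  i = 5 (α = 6): (6−11)(6−7)(6−4)(6−9) = (−5)·(−1)·2·(−3) = −30 ≡ 9, so v_5 = 9^{−1} = 3 (mod 13).
  v = [2, 6, 7, 8, 3].
Step 2: syndromes of r = [3, 12, 2, 12, 6] (all sums mod 13).
  S_0 = Σ v_i r_i = 2·3 + 6·12 + 7·2 + 8·12 + 3·6 = 206 ≡ 11.
  S_1 = Σ v_i α_i r_i = 2·11·3 + 6·7·12 + 7·4·2 + 8·9·12 + 3·6·6 = 1598 ≡ 12.
  α_i^2 mod 13 = [4, 10, 3, 3, 10].
  S_2 = Σ v_i α_i^2 r_i = 2·4·3 + 6·10·12 + 7·3·2 + 8·3·12 + 3·10·6 = 1254 ≡ 6.
  S = (11, 12, 6) ≠ 0, so r is not a codeword (an error is present).
Step 3: locate the error. For a single error e at position i, S_ℓ = v_i·e·α_i^ℓ, so α_err = S_1/S_0.
  S_0^{−1} = 11^{−1} = 6 (mod 13), so α_err = 12·6 = 72 ≡ 7 = α_2. Error position i = 2.
  Consistency check: S_2/S_1 = 6·12 = 72 ≡ 7 = α_err ✓ (single-error assumption holds).
Step 4: error magnitude e = S_0/v_2 = S_0·∏_{j≠2}(α_2 − α_j) = 11·11 = 121 ≡ 4 (mod 13).
Step 5: correct position 2: c_2 = r_2 − e = 12 − 4 ≡ 8 (mod 13). Hence c = [3, 8, 2, 12, 6].
  Check: interpolating c through the α_i gives m(x) = 7 + 2·x (degree < 2) with m(α_i) = c_i for every i, so c is indeed a codeword.


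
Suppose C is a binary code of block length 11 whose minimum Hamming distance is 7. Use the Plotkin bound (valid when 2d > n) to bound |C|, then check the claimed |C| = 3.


Plotkin bound M ≤ 4; given |C| = 3 ≤ bound (satisfied).

Check applicability: 2d = 14, n = 11.
2d − n = 3 > 0, so Plotkin applies.
Compute d/(2d−n) = 7/3 ≈ 2.3333.
⌊d/(2d−n)⌋ = 2.
Plotkin bound: M ≤ 2·2 = 4.
Given |C| = 3, check: satisfied.
This |C| is below the Plotkin bound.


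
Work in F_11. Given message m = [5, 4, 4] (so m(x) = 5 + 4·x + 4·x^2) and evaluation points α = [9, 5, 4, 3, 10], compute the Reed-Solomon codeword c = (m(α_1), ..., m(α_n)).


c = [2, 4, 8, 9, 5]

Message polynomial: m(x) = 5 + 4·x + 4·x^2 (mod 11).
For each evaluation point α_i, compute m(α_i) mod 11:
  α_1 = 9: Horner steps 4 → 7 → 2, so m(9) = 2.
  α_2 = 5: Horner steps 4 → 2 → 4, so m(5) = 4.
  α_3 = 4: Horner steps 4 → 9 → 8, so m(4) = 8.
  α_4 = 3: Horner steps 4 → 5 → 9, so m(3) = 9.
  α_5 = 10: Horner steps 4 → 0 → 5, so m(10) = 5.
Codeword c = [2, 4, 8, 9, 5] ∈ F_11^5.


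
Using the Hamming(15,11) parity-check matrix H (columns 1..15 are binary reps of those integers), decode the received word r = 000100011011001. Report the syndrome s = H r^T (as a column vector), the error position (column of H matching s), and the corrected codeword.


s = (1, 1, 0, 1)^T, error position = 13, corrected codeword c = 000100011011101

Compute s = H r^T mod 2 one row at a time:
  s_1 = 1 + 1 + 0 + 1 + 1 + 0 + 0 + 1 = 5 ≡ 1 (mod 2).
  s_2 = 1 + 0 + 0 + 0 + 1 + 0 + 0 + 1 = 3 ≡ 1 (mod 2).
  s_3 = 0 + 0 + 0 + 0 + 0 + 1 + 0 + 1 = 2 ≡ 0 (mod 2).
  s_4 = 0 + 0 + 0 + 0 + 1 + 1 + 0 + 1 = 3 ≡ 1 (mod 2).
s = (1, 1, 0, 1)^T — this equals column 13 of H (binary 1101), so error is at position 13.
Correct: flip bit 13 of r = 000100011011001 to get c = 000100011011101.


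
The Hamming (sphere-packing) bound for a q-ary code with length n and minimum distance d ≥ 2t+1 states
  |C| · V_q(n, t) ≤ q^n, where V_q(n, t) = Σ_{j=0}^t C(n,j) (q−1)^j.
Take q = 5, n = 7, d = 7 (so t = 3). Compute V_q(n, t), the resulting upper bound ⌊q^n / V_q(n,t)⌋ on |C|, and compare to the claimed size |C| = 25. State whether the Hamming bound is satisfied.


V_q(n, t) = 2605, q^n = 78125, Hamming bound = 29, |C| = 25 ≤ bound (satisfied).

Step 1: Compute V_q(n, t) = Σ_{j=0}^3 C(n, j) (q−1)^j.
  j = 0: C(7,0)·(4)^0 = 1·1 = 1.
  j = 1: C(7,1)·(4)^1 = 7·4 = 28.
  j = 2: C(7,2)·(4)^2 = 21·16 = 336.
  j = 3: C(7,3)·(4)^3 = 35·64 = 2240.
  V_q(n, t) = 1 + 28 + 336 + 2240 = 2605.
Step 2: q^n = 5^7 = 78125.
Step 3: Hamming bound ⌊q^n / V_q(n,t)⌋ = ⌊78125/2605⌋ = 29.
Step 4: Compare |C| = 25 to 29: satisfied.
The claimed |C| lies below the Hamming bound.


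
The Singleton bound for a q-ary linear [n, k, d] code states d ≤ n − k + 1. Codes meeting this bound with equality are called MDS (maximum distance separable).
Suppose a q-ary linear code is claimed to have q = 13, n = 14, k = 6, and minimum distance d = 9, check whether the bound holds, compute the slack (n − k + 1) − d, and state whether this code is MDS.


Singleton RHS = n − k + 1 = 9, slack = 0, bound satisfied, MDS.

Singleton bound: d ≤ n − k + 1.
Here n = 14, k = 6, so n − k + 1 = 9.
Given d = 9, check d ≤ 9: YES.
Slack = (n − k + 1) − d = 0.
The code is MDS (slack = 0).
Description: the claimed parameters are [14, 6, 9]_13; such a code would be MDS (meets Singleton bound).


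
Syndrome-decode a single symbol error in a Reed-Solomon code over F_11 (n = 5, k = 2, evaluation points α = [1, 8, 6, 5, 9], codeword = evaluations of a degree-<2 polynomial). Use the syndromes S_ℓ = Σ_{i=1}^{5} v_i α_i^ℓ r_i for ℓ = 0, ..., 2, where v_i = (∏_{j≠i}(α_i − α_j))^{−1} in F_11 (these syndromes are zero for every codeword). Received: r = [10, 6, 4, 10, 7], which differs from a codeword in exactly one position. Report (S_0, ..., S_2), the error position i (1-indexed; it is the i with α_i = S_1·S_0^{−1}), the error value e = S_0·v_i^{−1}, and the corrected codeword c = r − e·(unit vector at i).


S = (1, 5, 3), error at position 4, error magnitude e = 7, c = [10, 6, 4, 3, 7].

Step 1: column multipliers v_i = (∏_{j≠i}(α_i − α_j))^{−1} mod 11.
  i = 1 (α = 1): (1−8)(1−6)(1−5)(1−9) = (−7)·(−5)·(−4)·(−8) = 1120 ≡ 9, so v_1 = 9^{−1} = 5 (mod 11).
  i = 2 (α = 8): (8−1)(8−6)(8−5)(8−9) = 7·2·3·(−1) = −42 ≡ 2, so v_2 = 2^{−1} = 6 (mod 11).
  i = 3 (α = 6): (6−1)(6−8)(6−5)(6−9) = 5·(−2)·1·(−3) = 30 ≡ 8, so v_3 = 8^{−1} = 7 (mod 11).
  i = 4 (α = 5): (5−1)(5−8)(5−6)(5−9) = 4·(−3)·(−1)·(−4) = −48 ≡ 7, so v_4 = 7^{−1} = 8 (mod 11).
  i = 5 (α = 9): (9−1)(9−8)(9−6)(9−5) = 8·1·3·4 = 96 ≡ 8, so v_5 = 8^{−1} = 7 (mod 11).
  v = [5, 6, 7, 8, 7].
Step 2: syndromes of r = [10, 6, 4, 10, 7] (all sums mod 11).
  S_0 = Σ v_i r_i = 5·10 + 6·6 + 7·4 + 8·10 + 7·7 = 243 ≡ 1.
  S_1 = Σ v_i α_i r_i = 5·1·10 + 6·8·6 + 7·6·4 + 8·5·10 + 7·9·7 = 1347 ≡ 5.
  α_i^2 mod 11 = [1, 9, 3, 3, 4].
  S_2 = Σ v_i α_i^2 r_i = 5·1·10 + 6·9·6 + 7·3·4 + 8·3·10 + 7·4·7 = 894 ≡ 3.
  S = (1, 5, 3) ≠ 0, so r is not a codeword (an error is present).
Step 3: locate the error. For a single error e at position i, S_ℓ = v_i·e·α_i^ℓ, so α_err = S_1/S_0.
  S_0^{−1} = 1^{−1} = 1 (mod 11), so α_err = 5·1 = 5 ≡ 5 = α_4. Error position i = 4.
  Consistency check: S_2/S_1 = 3·9 = 27 ≡ 5 = α_err ✓ (single-error assumption holds).
Step 4: error magnitude e = S_0/v_4 = S_0·∏_{j≠4}(α_4 − α_j) = 1·7 = 7 ≡ 7 (mod 11).
Step 5: correct position 4: c_4 = r_4 − e = 10 − 7 ≡ 3 (mod 11). Hence c = [10, 6, 4, 3, 7].
  Check: interpolating c through the α_i gives m(x) = 9 + 1·x (degree < 2) with m(α_i) = c_i for every i, so c is indeed a codeword.


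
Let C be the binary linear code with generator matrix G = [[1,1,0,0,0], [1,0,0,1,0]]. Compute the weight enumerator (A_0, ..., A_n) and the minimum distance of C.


Weight distribution: A_0 = 1, A_2 = 3. Minimum distance d = 2.

Enumerate all 2^2 = 4 messages m ∈ F_2^2.
For each, compute codeword c = mG in F_2^5, then tally its weight.
  m = 00 → c = 00000, weight = 0.
  m = 10 → c = 11000, weight = 2.
  m = 01 → c = 10010, weight = 2.
  m = 11 → c = 01010, weight = 2.
Tally weights:
  weight 0: 1 codewords.
  weight 2: 3 codewords.
Minimum distance d = smallest w > 0 with A_w > 0 = 2.
Sanity: Σ A_w = 4 = 2^2 = 4 ✓.


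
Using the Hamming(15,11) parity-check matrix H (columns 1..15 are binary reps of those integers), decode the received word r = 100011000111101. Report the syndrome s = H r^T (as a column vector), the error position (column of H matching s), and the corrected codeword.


s = (1, 1, 0, 1)^T, error position = 13, corrected codeword c = 100011000111001

Compute s = H r^T mod 2 one row at a time:
  s_1 = 0 + 0 + 1 + 1 + 1 + 1 + 0 + 1 = 5 ≡ 1 (mod 2).
  s_2 = 0 + 1 + 1 + 0 + 1 + 1 + 0 + 1 = 5 ≡ 1 (mod 2).
  s_3 = 0 + 0 + 1 + 0 + 1 + 1 + 0 + 1 = 4 ≡ 0 (mod 2).
  s_4 = 1 + 0 + 1 + 0 + 0 + 1 + 1 + 1 = 5 ≡ 1 (mod 2).
s = (1, 1, 0, 1)^T — this equals column 13 of H (binary 1101), so error is at position 13.
Correct: flip bit 13 of r = 100011000111101 to get c = 100011000111001.


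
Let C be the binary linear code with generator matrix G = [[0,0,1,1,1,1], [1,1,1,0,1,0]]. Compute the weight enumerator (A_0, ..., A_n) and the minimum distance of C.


Weight distribution: A_0 = 1, A_4 = 3. Minimum distance d = 4.

Enumerate all 2^2 = 4 messages m ∈ F_2^2.
For each, compute codeword c = mG in F_2^6, then tally its weight.
  m = 00 → c = 000000, weight = 0.
  m = 10 → c = 001111, weight = 4.
  m = 01 → c = 111010, weight = 4.
  m = 11 → c = 110101, weight = 4.
Tally weights:
  weight 0: 1 codewords.
  weight 4: 3 codewords.
Minimum distance d = smallest w > 0 with A_w > 0 = 4.
Sanity: Σ A_w = 4 = 2^2 = 4 ✓.


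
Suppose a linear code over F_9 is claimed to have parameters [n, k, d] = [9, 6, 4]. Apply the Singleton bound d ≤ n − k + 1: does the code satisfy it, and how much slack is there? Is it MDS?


Singleton RHS = n − k + 1 = 4, slack = 0, bound satisfied, MDS.

Singleton bound: d ≤ n − k + 1.
Here n = 9, k = 6, so n − k + 1 = 4.
Given d = 4, check d ≤ 4: YES.
Slack = (n − k + 1) − d = 0.
The code is MDS (slack = 0).
Description: the claimed parameters are [9, 6, 4]_9; such a code would be MDS (meets Singleton bound).


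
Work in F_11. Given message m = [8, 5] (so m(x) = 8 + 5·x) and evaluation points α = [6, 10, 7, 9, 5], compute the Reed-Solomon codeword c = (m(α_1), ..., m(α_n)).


c = [5, 3, 10, 9, 0]

Message polynomial: m(x) = 8 + 5·x (mod 11).
For each evaluation point α_i, compute m(α_i) mod 11:
  α_1 = 6: Horner steps 5 → 5, so m(6) = 5.
  α_2 = 10: Horner steps 5 → 3, so m(10) = 3.
  α_3 = 7: Horner steps 5 → 10, so m(7) = 10.
  α_4 = 9: Horner steps 5 → 9, so m(9) = 9.
  α_5 = 5: Horner steps 5 → 0, so m(5) = 0.
Codeword c = [5, 3, 10, 9, 0] ∈ F_11^5.


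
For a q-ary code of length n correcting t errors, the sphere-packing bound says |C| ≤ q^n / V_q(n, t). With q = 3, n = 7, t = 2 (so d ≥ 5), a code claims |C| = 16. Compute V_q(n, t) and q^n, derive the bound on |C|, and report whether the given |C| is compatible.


V_q(n, t) = 99, q^n = 2187, Hamming bound = 22, |C| = 16 ≤ bound (satisfied).

Step 1: Compute V_q(n, t) = Σ_{j=0}^2 C(n, j) (q−1)^j.
  j = 0: C(7,0)·(2)^0 = 1·1 = 1.
  j = 1: C(7,1)·(2)^1 = 7·2 = 14.
  j = 2: C(7,2)·(2)^2 = 21·4 = 84.
  V_q(n, t) = 1 + 14 + 84 = 99.
Step 2: q^n = 3^7 = 2187.
Step 3: Hamming bound ⌊q^n / V_q(n,t)⌋ = ⌊2187/99⌋ = 22.
Step 4: Compare |C| = 16 to 22: satisfied.
The claimed |C| lies below the Hamming bound.


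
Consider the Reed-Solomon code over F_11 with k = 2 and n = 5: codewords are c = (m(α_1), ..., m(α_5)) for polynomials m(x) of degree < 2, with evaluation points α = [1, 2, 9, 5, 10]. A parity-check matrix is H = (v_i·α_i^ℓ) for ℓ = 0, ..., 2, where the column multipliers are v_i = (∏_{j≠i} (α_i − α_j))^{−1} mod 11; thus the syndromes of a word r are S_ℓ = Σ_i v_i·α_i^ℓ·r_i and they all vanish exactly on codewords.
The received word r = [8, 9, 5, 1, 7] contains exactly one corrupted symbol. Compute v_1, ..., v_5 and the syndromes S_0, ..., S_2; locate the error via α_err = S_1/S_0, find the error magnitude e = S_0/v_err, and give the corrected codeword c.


S = (7, 4, 7), error at position 5, error magnitude e = 1, c = [8, 9, 5, 1, 6].

Step 1: column multipliers v_i = (∏_{j≠i}(α_i − α_j))^{−1} mod 11.
  i = 1 (α = 1): (1−2)(1−9)(1−5)(1−10) = (−1)·(−8)·(−4)·(−9) = 288 ≡ 2, so v_1 = 2^{−1} = 6 (mod 11).
  i = 2 (α = 2): (2−1)(2−9)(2−5)(2−10) = 1·(−7)·(−3)·(−8) = −168 ≡ 8, so v_2 = 8^{−1} = 7 (mod 11).
  i = 3 (α = 9): (9−1)(9−2)(9−5)(9−10) = 8·7·4·(−1) = −224 ≡ 7, so v_3 = 7^{−1} = 8 (mod 11).
  i = 4 (α = 5): (5−1)(5−2)(5−9)(5−10) = 4·3·(−4)·(−5) = 240 ≡ 9, so v_4 = 9^{−1} = 5 (mod 11).
  i = 5 (α = 10): (10−1)(10−2)(10−9)(10−5) = 9·8·1·5 = 360 ≡ 8, so v_5 = 8^{−1} = 7 (mod 11).
  v = [6, 7, 8, 5, 7].
Step 2: syndromes of r = [8, 9, 5, 1, 7] (all sums mod 11).
  S_0 = Σ v_i r_i = 6·8 + 7·9 + 8·5 + 5·1 + 7·7 = 205 ≡ 7.
  S_1 = Σ v_i α_i r_i = 6·1·8 + 7·2·9 + 8·9·5 + 5·5·1 + 7·10·7 = 1049 ≡ 4.
  α_i^2 mod 11 = [1, 4, 4, 3, 1].
  S_2 = Σ v_i α_i^2 r_i = 6·1·8 + 7·4·9 + 8·4·5 + 5·3·1 + 7·1·7 = 524 ≡ 7.
  S = (7, 4, 7) ≠ 0, so r is not a codeword (an error is present).
Step 3: locate the error. For a single error e at position i, S_ℓ = v_i·e·α_i^ℓ, so α_err = S_1/S_0.
  S_0^{−1} = 7^{−1} = 8 (mod 11), so α_err = 4·8 = 32 ≡ 10 = α_5. Error position i = 5.
  Consistency check: S_2/S_1 = 7·3 = 21 ≡ 10 = α_err ✓ (single-error assumption holds).
Step 4: error magnitude e = S_0/v_5 = S_0·∏_{j≠5}(α_5 − α_j) = 7·8 = 56 ≡ 1 (mod 11).
Step 5: correct position 5: c_5 = r_5 − e = 7 − 1 ≡ 6 (mod 11). Hence c = [8, 9, 5, 1, 6].
  Check: interpolating c through the α_i gives m(x) = 7 + 1·x (degree < 2) with m(α_i) = c_i for every i, so c is indeed a codeword.


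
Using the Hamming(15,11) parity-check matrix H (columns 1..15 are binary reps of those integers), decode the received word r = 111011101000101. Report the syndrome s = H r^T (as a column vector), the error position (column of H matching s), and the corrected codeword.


s = (1, 1, 1, 1)^T, error position = 15, corrected codeword c = 111011101000100

Compute s = H r^T mod 2 one row at a time:
  s_1 = 0 + 1 + 0 + 0 + 0 + 1 + 0 + 1 = 3 ≡ 1 (mod 2).
  s_2 = 0 + 1 + 1 + 1 + 0 + 1 + 0 + 1 = 5 ≡ 1 (mod 2).
  s_3 = 1 + 1 + 1 + 1 + 0 + 0 + 0 + 1 = 5 ≡ 1 (mod 2).
  s_4 = 1 + 1 + 1 + 1 + 1 + 0 + 1 + 1 = 7 ≡ 1 (mod 2).
s = (1, 1, 1, 1)^T — this equals column 15 of H (binary 1111), so error is at position 15.
Correct: flip bit 15 of r = 111011101000101 to get c = 111011101000100.


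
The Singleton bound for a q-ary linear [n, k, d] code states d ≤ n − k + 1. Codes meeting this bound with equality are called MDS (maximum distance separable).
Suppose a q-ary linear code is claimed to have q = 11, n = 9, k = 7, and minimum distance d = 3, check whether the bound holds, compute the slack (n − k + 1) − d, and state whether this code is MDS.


Singleton RHS = n − k + 1 = 3, slack = 0, bound satisfied, MDS.

Singleton bound: d ≤ n − k + 1.
Here n = 9, k = 7, so n − k + 1 = 3.
Given d = 3, check d ≤ 3: YES.
Slack = (n − k + 1) − d = 0.
The code is MDS (slack = 0).
Description: the claimed parameters are [9, 7, 3]_11; such a code would be MDS (meets Singleton bound).


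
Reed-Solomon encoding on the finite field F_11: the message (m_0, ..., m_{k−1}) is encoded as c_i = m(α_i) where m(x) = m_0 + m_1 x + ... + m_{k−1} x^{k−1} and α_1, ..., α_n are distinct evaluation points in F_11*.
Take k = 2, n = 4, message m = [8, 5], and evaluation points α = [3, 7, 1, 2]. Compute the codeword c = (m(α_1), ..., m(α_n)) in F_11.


c = [1, 10, 2, 7]

Message polynomial: m(x) = 8 + 5·x (mod 11).
For each evaluation point α_i, compute m(α_i) mod 11:
  α_1 = 3: Horner steps 5 → 1, so m(3) = 1.
  α_2 = 7: Horner steps 5 → 10, so m(7) = 10.
  α_3 = 1: Horner steps 5 → 2, so m(1) = 2.
  α_4 = 2: Horner steps 5 → 7, so m(2) = 7.
Codeword c = [1, 10, 2, 7] ∈ F_11^4.


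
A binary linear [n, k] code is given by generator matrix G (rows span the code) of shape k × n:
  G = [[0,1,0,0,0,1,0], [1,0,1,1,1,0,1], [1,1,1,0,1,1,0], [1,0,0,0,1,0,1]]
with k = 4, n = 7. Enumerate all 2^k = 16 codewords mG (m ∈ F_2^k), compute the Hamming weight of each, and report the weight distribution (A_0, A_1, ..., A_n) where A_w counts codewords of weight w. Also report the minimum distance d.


Weight distribution: A_0 = 1, A_2 = 4, A_3 = 3, A_4 = 3, A_5 = 4, A_7 = 1. Minimum distance d = 2.

Enumerate all 2^4 = 16 messages m ∈ F_2^4.
For each, compute codeword c = mG in F_2^7, then tally its weight.
  m = 0000 → c = 0000000, weight = 0.
  m = 1000 → c = 0100010, weight = 2.
  m = 0100 → c = 1011101, weight = 5.
  m = 1100 → c = 1111111, weight = 7.
  m = 0010 → c = 1110110, weight = 5.
  m = 1010 → c = 1010100, weight = 3.
  m = 0110 → c = 0101011, weight = 4.
  m = 1110 → c = 0001001, weight = 2.
  m = 0001 → c = 1000101, weight = 3.
  m = 1001 → c = 1100111, weight = 5.
  m = 0101 → c = 0011000, weight = 2.
  m = 1101 → c = 0111010, weight = 4.
  m = 0011 → c = 0110011, weight = 4.
  m = 1011 → c = 0010001, weight = 2.
  m = 0111 → c = 1101110, weight = 5.
  m = 1111 → c = 1001100, weight = 3.
Tally weights:
  weight 0: 1 codewords.
  weight 2: 4 codewords.
  weight 3: 3 codewords.
  weight 4: 3 codewords.
  weight 5: 4 codewords.
  weight 7: 1 codewords.
Minimum distance d = smallest w > 0 with A_w > 0 = 2.
Sanity: Σ A_w = 16 = 2^4 = 16 ✓.


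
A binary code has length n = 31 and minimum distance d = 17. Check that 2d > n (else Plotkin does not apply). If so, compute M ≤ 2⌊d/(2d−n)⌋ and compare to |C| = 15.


Plotkin bound M ≤ 10; given |C| = 15 > bound (violated).

Check applicability: 2d = 34, n = 31.
2d − n = 3 > 0, so Plotkin applies.
Compute d/(2d−n) = 17/3 ≈ 5.6667.
⌊d/(2d−n)⌋ = 5.
Plotkin bound: M ≤ 2·5 = 10.
Given |C| = 15, check: VIOLATED.
This |C| is above the Plotkin bound, so no binary code with n = 31, d = 17 and 15 codewords exists.


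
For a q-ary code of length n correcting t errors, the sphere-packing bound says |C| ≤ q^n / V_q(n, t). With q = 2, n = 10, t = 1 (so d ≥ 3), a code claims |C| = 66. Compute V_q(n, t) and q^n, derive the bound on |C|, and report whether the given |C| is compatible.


V_q(n, t) = 11, q^n = 1024, Hamming bound = 93, |C| = 66 ≤ bound (satisfied).

Step 1: Compute V_q(n, t) = Σ_{j=0}^1 C(n, j) (q−1)^j.
  j = 0: C(10,0)·(1)^0 = 1·1 = 1.
  j = 1: C(10,1)·(1)^1 = 10·1 = 10.
  V_q(n, t) = 1 + 10 = 11.
Step 2: q^n = 2^10 = 1024.
Step 3: Hamming bound ⌊q^n / V_q(n,t)⌋ = ⌊1024/11⌋ = 93.
Step 4: Compare |C| = 66 to 93: satisfied.
The claimed |C| lies below the Hamming bound.


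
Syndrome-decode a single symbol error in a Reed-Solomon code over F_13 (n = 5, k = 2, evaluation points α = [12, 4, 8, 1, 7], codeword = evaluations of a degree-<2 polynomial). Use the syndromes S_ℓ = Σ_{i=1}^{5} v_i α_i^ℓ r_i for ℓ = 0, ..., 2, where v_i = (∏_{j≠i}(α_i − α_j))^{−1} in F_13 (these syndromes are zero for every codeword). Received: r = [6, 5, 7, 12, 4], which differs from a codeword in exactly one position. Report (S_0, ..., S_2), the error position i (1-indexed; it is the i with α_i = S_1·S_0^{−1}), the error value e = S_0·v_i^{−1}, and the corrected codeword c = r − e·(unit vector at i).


S = (8, 6, 11), error at position 2, error magnitude e = 10, c = [6, 8, 7, 12, 4].

Step 1: column multipliers v_i = (∏_{j≠i}(α_i − α_j))^{−1} mod 13.
  i = 1 (α = 12): (12−4)(12−8)(12−1)(12−7) = 8·4·11·5 = 1760 ≡ 5, so v_1 = 5^{−1} = 8 (mod 13).
  i = 2 (α = 4): (4−12)(4−8)(4−1)(4−7) = (−8)·(−4)·3·(−3) = −288 ≡ 11, so v_2 = 11^{−1} = 6 (mod 13).
  i = 3 (α = 8): (8−12)(8−4)(8−1)(8−7) = (−4)·4·7·1 = −112 ≡ 5, so v_3 = 5^{−1} = 8 (mod 13).
  i = 4 (α = 1): (1−12)(1−4)(1−8)(1−7) = (−11)·(−3)·(−7)·(−6) = 1386 ≡ 8, so v_4 = 8^{−1} = 5 (mod 13).
  i = 5 (α = 7): (7−12)(7−4)(7−8)(7−1) = (−5)·3·(−1)·6 = 90 ≡ 12, so v_5 = 12^{−1} = 12 (mod 13).
  v = [8, 6, 8, 5, 12].
Step 2: syndromes of r = [6, 5, 7, 12, 4] (all sums mod 13).
  S_0 = Σ v_i r_i = 8·6 + 6·5 + 8·7 + 5·12 + 12·4 = 242 ≡ 8.
  S_1 = Σ v_i α_i r_i = 8·12·6 + 6·4·5 + 8·8·7 + 5·1·12 + 12·7·4 = 1540 ≡ 6.
  α_i^2 mod 13 = [1, 3, 12, 1, 10].
  S_2 = Σ v_i α_i^2 r_i = 8·1·6 + 6·3·5 + 8·12·7 + 5·1·12 + 12·10·4 = 1350 ≡ 11.
  S = (8, 6, 11) ≠ 0, so r is not a codeword (an error is present).
Step 3: locate the error. For a single error e at position i, S_ℓ = v_i·e·α_i^ℓ, so α_err = S_1/S_0.
  S_0^{−1} = 8^{−1} = 5 (mod 13), so α_err = 6·5 = 30 ≡ 4 = α_2. Error position i = 2.
  Consistency check: S_2/S_1 = 11·11 = 121 ≡ 4 = α_err ✓ (single-error assumption holds).
Step 4: error magnitude e = S_0/v_2 = S_0·∏_{j≠2}(α_2 − α_j) = 8·11 = 88 ≡ 10 (mod 13).
Step 5: correct position 2: c_2 = r_2 − e = 5 − 10 ≡ 8 (mod 13). Hence c = [6, 8, 7, 12, 4].
  Check: interpolating c through the α_i gives m(x) = 9 + 3·x (degree < 2) with m(α_i) = c_i for every i, so c is indeed a codeword.


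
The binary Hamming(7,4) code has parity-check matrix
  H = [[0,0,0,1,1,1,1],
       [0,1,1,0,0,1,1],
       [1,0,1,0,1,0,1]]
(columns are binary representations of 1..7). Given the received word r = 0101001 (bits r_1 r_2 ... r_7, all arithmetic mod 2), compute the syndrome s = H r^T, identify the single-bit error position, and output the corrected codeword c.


s = (0, 0, 1)^T, error position = 1, corrected codeword c = 1101001

Compute s = H r^T mod 2 one row at a time:
  s_1 = 1 + 0 + 0 + 1 = 2 ≡ 0 (mod 2).
  s_2 = 1 + 0 + 0 + 1 = 2 ≡ 0 (mod 2).
  s_3 = 0 + 0 + 0 + 1 = 1 ≡ 1 (mod 2).
s = (0, 0, 1)^T — this equals column 1 of H (binary 001), so error is at position 1.
Correct: flip bit 1 of r = 0101001 to get c = 1101001.


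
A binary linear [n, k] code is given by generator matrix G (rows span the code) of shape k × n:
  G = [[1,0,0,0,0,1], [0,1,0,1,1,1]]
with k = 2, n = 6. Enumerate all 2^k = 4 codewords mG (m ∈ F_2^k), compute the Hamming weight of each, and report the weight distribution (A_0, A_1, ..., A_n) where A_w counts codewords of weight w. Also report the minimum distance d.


Weight distribution: A_0 = 1, A_2 = 1, A_4 = 2. Minimum distance d = 2.

Enumerate all 2^2 = 4 messages m ∈ F_2^2.
For each, compute codeword c = mG in F_2^6, then tally its weight.
  m = 00 → c = 000000, weight = 0.
  m = 10 → c = 100001, weight = 2.
  m = 01 → c = 010111, weight = 4.
  m = 11 → c = 110110, weight = 4.
Tally weights:
  weight 0: 1 codewords.
  weight 2: 1 codewords.
  weight 4: 2 codewords.
Minimum distance d = smallest w > 0 with A_w > 0 = 2.
Sanity: Σ A_w = 4 = 2^2 = 4 ✓.


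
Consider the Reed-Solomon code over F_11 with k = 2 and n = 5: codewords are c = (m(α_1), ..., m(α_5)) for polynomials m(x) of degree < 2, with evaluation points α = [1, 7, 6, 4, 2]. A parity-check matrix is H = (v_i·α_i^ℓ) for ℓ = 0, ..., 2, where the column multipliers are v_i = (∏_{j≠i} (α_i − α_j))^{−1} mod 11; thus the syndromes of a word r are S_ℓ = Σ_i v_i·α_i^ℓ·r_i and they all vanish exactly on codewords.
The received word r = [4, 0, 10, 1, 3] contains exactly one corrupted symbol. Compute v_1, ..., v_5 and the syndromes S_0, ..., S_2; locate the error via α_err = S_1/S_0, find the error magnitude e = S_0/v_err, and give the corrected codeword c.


S = (1, 7, 5), error at position 2, error magnitude e = 2, c = [4, 9, 10, 1, 3].

Step 1: column multipliers v_i = (∏_{j≠i}(α_i − α_j))^{−1} mod 11.
  i = 1 (α = 1): (1−7)(1−6)(1−4)(1−2) = (−6)·(−5)·(−3)·(−1) = 90 ≡ 2, so v_1 = 2^{−1} = 6 (mod 11).
  i = 2 (α = 7): (7−1)(7−6)(7−4)(7−2) = 6·1·3·5 = 90 ≡ 2, so v_2 = 2^{−1} = 6 (mod 11).
  i = 3 (α = 6): (6−1)(6−7)(6−4)(6−2) = 5·(−1)·2·4 = −40 ≡ 4, so v_3 = 4^{−1} = 3 (mod 11).
  i = 4 (α = 4): (4−1)(4−7)(4−6)(4−2) = 3·(−3)·(−2)·2 = 36 ≡ 3, so v_4 = 3^{−1} = 4 (mod 11).
  i = 5 (α = 2): (2−1)(2−7)(2−6)(2−4) = 1·(−5)·(−4)·(−2) = −40 ≡ 4, so v_5 = 4^{−1} = 3 (mod 11).
  v = [6, 6, 3, 4, 3].
Step 2: syndromes of r = [4, 0, 10, 1, 3] (all sums mod 11).
  S_0 = Σ v_i r_i = 6·4 + 6·0 + 3·10 + 4·1 + 3·3 = 67 ≡ 1.
  S_1 = Σ v_i α_i r_i = 6·1·4 + 6·7·0 + 3·6·10 + 4·4·1 + 3·2·3 = 238 ≡ 7.
  α_i^2 mod 11 = [1, 5, 3, 5, 4].
  S_2 = Σ v_i α_i^2 r_i = 6·1·4 + 6·5·0 + 3·3·10 + 4·5·1 + 3·4·3 = 170 ≡ 5.
  S = (1, 7, 5) ≠ 0, so r is not a codeword (an error is present).
Step 3: locate the error. For a single error e at position i, S_ℓ = v_i·e·α_i^ℓ, so α_err = S_1/S_0.
  S_0^{−1} = 1^{−1} = 1 (mod 11), so α_err = 7·1 = 7 ≡ 7 = α_2. Error position i = 2.
  Consistency check: S_2/S_1 = 5·8 = 40 ≡ 7 = α_err ✓ (single-error assumption holds).
Step 4: error magnitude e = S_0/v_2 = S_0·∏_{j≠2}(α_2 − α_j) = 1·2 = 2 ≡ 2 (mod 11).
Step 5: correct position 2: c_2 = r_2 − e = 0 − 2 ≡ 9 (mod 11). Hence c = [4, 9, 10, 1, 3].
  Check: interpolating c through the α_i gives m(x) = 5 + 10·x (degree < 2) with m(α_i) = c_i for every i, so c is indeed a codeword.
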